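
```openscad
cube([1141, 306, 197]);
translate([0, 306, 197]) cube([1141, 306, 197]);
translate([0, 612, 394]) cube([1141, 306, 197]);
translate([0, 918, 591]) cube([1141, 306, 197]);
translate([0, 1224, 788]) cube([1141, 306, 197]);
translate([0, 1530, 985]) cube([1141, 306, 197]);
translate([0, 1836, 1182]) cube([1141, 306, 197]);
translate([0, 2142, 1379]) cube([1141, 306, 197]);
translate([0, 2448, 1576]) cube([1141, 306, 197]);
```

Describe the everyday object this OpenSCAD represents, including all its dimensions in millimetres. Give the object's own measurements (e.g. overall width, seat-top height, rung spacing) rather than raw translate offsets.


A straight staircase of 9 solid steps. Each step is 1141 mm wide (x), 306 mm deep (y, the going) and 197 mm tall (the rise). The first step rests on the floor; each subsequent step sits one going further in +y and one rise higher in +z, directly behind and above the previous step with no overlap.


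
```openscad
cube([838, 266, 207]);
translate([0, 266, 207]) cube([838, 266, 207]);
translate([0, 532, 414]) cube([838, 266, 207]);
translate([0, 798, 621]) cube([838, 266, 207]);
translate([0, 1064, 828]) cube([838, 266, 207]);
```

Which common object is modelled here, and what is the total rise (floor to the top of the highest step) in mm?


A staircase. The total rise is 1035 mm.

5 identical blocks, each offset up and back from the previous — a staircase. Each step is 207 mm tall and there are 5 of them, so the total rise is 5 × 207 = 1035 mm.


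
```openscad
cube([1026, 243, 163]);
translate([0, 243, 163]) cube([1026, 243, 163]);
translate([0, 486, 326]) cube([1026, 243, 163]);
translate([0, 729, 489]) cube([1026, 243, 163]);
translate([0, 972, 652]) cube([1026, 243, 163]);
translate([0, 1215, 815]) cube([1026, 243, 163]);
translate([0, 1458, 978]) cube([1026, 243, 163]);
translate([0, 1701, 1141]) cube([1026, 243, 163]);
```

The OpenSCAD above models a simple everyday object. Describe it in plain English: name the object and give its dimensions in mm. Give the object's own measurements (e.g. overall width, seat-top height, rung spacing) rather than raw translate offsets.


A straight staircase of 8 solid steps. Each step is 1026 mm wide (x), 243 mm deep (y, the going) and 163 mm tall (the rise). The first step rests on the floor; each subsequent step sits one going further in +y and one rise higher in +z, directly behind and above the previous step with no overlap.


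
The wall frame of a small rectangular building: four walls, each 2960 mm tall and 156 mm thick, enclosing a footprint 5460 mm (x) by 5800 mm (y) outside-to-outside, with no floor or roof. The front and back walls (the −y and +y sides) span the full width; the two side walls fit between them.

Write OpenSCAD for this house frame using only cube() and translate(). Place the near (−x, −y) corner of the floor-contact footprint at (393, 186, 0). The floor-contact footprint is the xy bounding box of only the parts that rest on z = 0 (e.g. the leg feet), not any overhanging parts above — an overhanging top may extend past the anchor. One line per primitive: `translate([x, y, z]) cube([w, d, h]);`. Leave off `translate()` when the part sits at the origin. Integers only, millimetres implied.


translate([393, 186, 0]) cube([5460, 156, 2960]);
translate([393, 5830, 0]) cube([5460, 156, 2960]);
translate([393, 342, 0]) cube([156, 5488, 2960]);
translate([5697, 342, 0]) cube([156, 5488, 2960]);


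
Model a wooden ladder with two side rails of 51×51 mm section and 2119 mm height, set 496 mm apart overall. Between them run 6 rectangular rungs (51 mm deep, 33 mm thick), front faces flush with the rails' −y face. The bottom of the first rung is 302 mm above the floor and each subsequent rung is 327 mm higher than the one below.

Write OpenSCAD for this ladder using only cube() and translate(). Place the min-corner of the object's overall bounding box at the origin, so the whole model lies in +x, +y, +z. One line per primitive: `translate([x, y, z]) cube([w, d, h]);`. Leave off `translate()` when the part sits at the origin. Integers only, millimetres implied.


cube([51, 51, 2119]);
translate([445, 0, 0]) cube([51, 51, 2119]);
translate([51, 0, 302]) cube([394, 51, 33]);
translate([51, 0, 629]) cube([394, 51, 33]);
translate([51, 0, 956]) cube([394, 51, 33]);
translate([51, 0, 1283]) cube([394, 51, 33]);
translate([51, 0, 1610]) cube([394, 51, 33]);
translate([51, 0, 1937]) cube([394, 51, 33]);


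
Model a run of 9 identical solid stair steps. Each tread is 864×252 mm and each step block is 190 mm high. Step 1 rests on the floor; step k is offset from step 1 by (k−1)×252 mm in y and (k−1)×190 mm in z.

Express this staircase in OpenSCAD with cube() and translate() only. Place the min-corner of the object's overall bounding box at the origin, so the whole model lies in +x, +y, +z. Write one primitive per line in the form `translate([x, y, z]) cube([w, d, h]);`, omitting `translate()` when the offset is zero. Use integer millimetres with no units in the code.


cube([864, 252, 190]);
translate([0, 252, 190]) cube([864, 252, 190]);
translate([0, 504, 380]) cube([864, 252, 190]);
translate([0, 756, 570]) cube([864, 252, 190]);
translate([0, 1008, 760]) cube([864, 252, 190]);
translate([0, 1260, 950]) cube([864, 252, 190]);
translate([0, 1512, 1140]) cube([864, 252, 190]);
translate([0, 1764, 1330]) cube([864, 252, 190]);
translate([0, 2016, 1520]) cube([864, 252, 190]);


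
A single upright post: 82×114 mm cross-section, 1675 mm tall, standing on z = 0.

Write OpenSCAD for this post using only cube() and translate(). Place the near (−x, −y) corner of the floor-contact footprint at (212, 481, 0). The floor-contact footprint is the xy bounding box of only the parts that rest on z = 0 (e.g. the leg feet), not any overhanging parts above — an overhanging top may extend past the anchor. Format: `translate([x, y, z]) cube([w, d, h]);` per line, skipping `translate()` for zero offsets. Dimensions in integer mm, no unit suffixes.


translate([212, 481, 0]) cube([82, 114, 1675]);


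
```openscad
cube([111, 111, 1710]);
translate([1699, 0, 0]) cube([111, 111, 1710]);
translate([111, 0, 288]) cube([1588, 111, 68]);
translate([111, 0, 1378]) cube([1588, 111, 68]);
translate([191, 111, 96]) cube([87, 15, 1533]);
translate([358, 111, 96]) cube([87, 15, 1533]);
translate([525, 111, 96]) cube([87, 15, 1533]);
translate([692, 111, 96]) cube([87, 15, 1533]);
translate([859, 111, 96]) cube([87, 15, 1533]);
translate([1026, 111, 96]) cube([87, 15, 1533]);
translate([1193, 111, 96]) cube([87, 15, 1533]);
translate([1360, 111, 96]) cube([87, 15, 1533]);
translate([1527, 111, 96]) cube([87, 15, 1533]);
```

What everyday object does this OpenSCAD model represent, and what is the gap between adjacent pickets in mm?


A fence section. The picket gap is 80 mm.

Two posts, two rails, 9 pickets — a fence section. Span 1588 mm holds 9 pickets of 87 mm with 10 equal gaps: ⌊(1588 − 9·87) / 10⌋ = 80 mm.


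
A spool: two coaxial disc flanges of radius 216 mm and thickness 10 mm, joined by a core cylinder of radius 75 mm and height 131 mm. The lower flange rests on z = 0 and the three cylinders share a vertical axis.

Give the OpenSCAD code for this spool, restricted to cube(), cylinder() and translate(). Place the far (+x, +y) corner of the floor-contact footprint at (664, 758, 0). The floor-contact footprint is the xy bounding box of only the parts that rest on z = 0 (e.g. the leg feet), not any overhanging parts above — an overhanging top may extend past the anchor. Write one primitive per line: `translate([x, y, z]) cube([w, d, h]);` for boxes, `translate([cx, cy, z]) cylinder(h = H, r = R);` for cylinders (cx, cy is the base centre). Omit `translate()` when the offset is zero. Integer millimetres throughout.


translate([448, 542, 0]) cylinder(h = 10, r = 216);
translate([448, 542, 10]) cylinder(h = 131, r = 75);
translate([448, 542, 141]) cylinder(h = 10, r = 216);


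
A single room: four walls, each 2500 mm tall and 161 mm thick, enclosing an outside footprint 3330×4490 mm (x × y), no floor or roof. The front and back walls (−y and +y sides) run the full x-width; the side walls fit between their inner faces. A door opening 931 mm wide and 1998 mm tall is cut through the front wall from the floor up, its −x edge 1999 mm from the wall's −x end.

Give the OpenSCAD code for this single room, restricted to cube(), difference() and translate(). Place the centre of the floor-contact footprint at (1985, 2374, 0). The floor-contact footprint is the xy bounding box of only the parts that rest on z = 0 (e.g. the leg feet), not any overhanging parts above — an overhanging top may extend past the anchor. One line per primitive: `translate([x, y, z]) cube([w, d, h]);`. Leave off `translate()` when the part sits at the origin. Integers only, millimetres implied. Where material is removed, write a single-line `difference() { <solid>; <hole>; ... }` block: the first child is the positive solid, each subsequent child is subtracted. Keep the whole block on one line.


difference() { translate([320, 129, 0]) cube([3330, 161, 2500]); translate([2319, 129, 0]) cube([931, 161, 1998]); }
translate([320, 4458, 0]) cube([3330, 161, 2500]);
translate([320, 290, 0]) cube([161, 4168, 2500]);
translate([3489, 290, 0]) cube([161, 4168, 2500]);


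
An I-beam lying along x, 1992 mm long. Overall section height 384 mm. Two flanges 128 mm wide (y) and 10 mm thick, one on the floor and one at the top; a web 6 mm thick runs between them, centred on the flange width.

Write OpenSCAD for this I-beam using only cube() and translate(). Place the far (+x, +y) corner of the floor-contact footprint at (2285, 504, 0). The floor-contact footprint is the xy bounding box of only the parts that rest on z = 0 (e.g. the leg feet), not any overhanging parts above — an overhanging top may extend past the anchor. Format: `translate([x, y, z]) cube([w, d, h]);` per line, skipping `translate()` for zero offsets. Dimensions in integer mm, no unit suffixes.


translate([293, 376, 0]) cube([1992, 128, 10]);
translate([293, 437, 10]) cube([1992, 6, 364]);
translate([293, 376, 374]) cube([1992, 128, 10]);


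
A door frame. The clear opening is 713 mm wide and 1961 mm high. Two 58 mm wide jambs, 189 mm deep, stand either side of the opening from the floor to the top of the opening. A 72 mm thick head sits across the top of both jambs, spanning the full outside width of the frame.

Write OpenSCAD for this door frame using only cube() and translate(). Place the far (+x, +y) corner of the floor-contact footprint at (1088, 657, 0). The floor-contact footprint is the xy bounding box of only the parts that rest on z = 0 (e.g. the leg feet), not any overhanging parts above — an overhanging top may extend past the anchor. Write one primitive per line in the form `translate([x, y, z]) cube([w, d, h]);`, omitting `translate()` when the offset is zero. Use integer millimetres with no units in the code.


translate([259, 468, 0]) cube([58, 189, 1961]);
translate([1030, 468, 0]) cube([58, 189, 1961]);
translate([259, 468, 1961]) cube([829, 189, 72]);


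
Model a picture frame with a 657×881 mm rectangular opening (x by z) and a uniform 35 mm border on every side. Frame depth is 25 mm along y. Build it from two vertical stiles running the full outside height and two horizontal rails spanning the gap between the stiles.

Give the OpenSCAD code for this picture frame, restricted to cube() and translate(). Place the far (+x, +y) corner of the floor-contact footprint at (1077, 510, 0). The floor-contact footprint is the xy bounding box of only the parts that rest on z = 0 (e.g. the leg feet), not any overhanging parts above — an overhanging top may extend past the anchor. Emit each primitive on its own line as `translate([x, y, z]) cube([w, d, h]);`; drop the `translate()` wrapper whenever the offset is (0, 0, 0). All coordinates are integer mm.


translate([350, 485, 0]) cube([35, 25, 951]);
translate([1042, 485, 0]) cube([35, 25, 951]);
translate([385, 485, 0]) cube([657, 25, 35]);
translate([385, 485, 916]) cube([657, 25, 35]);


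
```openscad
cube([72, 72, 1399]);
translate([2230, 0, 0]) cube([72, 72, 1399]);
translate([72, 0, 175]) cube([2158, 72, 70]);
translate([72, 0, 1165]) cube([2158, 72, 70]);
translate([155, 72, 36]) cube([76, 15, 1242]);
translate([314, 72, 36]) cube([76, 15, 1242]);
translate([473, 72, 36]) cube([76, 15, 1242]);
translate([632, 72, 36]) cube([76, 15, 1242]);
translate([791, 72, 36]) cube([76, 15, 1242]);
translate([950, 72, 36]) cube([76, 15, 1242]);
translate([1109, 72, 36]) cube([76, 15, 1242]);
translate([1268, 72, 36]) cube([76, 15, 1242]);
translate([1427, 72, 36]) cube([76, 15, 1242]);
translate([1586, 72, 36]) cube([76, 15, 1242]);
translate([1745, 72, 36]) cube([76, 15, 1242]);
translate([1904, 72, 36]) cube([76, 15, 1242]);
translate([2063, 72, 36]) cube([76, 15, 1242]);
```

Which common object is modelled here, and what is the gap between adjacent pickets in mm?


A fence section. The picket gap is 83 mm.

Two posts, two rails, 13 pickets — a fence section. Span 2158 mm holds 13 pickets of 76 mm with 14 equal gaps: ⌊(2158 − 13·76) / 14⌋ = 83 mm.


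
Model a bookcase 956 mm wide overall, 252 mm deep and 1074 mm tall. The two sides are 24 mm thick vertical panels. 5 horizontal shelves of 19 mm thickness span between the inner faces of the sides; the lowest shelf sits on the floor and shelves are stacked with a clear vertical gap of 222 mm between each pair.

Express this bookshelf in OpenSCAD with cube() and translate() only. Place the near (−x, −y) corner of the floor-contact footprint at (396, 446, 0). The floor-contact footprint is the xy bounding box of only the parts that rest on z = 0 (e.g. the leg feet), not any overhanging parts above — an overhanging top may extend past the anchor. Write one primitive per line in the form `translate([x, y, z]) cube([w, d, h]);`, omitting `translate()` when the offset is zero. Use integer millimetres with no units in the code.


translate([396, 446, 0]) cube([24, 252, 1074]);
translate([1328, 446, 0]) cube([24, 252, 1074]);
translate([420, 446, 0]) cube([908, 252, 19]);
translate([420, 446, 241]) cube([908, 252, 19]);
translate([420, 446, 482]) cube([908, 252, 19]);
translate([420, 446, 723]) cube([908, 252, 19]);
translate([420, 446, 964]) cube([908, 252, 19]);


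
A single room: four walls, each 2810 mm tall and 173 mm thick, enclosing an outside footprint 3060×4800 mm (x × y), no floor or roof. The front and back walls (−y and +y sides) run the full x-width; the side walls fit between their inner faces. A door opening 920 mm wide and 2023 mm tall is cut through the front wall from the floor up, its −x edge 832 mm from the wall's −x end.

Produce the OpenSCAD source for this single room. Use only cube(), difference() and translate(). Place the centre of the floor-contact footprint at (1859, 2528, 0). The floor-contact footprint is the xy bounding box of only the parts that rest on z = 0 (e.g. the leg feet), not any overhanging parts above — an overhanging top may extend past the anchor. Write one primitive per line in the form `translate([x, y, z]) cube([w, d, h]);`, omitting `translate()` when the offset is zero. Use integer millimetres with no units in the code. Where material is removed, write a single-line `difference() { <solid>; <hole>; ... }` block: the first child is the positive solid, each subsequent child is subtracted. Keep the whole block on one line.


difference() { translate([329, 128, 0]) cube([3060, 173, 2810]); translate([1161, 128, 0]) cube([920, 173, 2023]); }
translate([329, 4755, 0]) cube([3060, 173, 2810]);
translate([329, 301, 0]) cube([173, 4454, 2810]);
translate([3216, 301, 0]) cube([173, 4454, 2810]);


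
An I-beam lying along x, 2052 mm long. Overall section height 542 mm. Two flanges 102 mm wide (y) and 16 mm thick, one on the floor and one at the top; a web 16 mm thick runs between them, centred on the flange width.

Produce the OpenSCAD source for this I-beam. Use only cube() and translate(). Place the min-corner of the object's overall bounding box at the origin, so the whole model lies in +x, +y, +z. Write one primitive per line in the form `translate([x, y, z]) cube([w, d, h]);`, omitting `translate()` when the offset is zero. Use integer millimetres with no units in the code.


cube([2052, 102, 16]);
translate([0, 43, 16]) cube([2052, 16, 510]);
translate([0, 0, 526]) cube([2052, 102, 16]);


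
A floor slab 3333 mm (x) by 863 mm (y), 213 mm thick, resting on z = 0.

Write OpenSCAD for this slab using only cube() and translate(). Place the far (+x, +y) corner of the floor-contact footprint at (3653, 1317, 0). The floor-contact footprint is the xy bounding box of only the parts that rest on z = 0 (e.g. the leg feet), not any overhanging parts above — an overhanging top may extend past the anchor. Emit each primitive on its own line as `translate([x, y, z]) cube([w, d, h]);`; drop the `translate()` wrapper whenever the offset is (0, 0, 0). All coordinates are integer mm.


translate([320, 454, 0]) cube([3333, 863, 213]);


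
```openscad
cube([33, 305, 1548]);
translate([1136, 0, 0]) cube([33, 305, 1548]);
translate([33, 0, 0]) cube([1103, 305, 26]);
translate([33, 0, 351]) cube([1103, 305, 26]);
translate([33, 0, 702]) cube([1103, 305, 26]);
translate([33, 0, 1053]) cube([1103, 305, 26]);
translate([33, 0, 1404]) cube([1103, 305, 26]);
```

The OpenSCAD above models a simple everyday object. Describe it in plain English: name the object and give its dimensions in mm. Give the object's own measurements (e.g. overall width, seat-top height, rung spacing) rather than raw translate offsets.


An open bookshelf. Two side panels, each 33 mm thick, 305 mm deep and 1548 mm tall, stand 1169 mm apart (outside-to-outside). Between them sit 5 shelves, each 26 mm thick and 305 mm deep, spanning the full gap between the sides. The bottom shelf rests on the floor (its underside at z = 0) and the clear gap between one shelf's top and the next shelf's underside is 325 mm.


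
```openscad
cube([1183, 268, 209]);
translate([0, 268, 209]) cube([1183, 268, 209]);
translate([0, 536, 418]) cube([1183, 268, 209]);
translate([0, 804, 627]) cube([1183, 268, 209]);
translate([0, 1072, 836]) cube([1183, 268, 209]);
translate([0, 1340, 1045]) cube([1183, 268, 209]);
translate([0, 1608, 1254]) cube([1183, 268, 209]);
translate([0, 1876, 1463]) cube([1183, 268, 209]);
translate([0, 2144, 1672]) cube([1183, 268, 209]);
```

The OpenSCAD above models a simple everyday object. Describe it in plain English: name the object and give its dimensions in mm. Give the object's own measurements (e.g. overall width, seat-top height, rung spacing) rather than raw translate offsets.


A straight staircase of 9 solid steps. Each step is 1183 mm wide (x), 268 mm deep (y, the going) and 209 mm tall (the rise). The first step rests on the floor; each subsequent step sits one going further in +y and one rise higher in +z, directly behind and above the previous step with no overlap.


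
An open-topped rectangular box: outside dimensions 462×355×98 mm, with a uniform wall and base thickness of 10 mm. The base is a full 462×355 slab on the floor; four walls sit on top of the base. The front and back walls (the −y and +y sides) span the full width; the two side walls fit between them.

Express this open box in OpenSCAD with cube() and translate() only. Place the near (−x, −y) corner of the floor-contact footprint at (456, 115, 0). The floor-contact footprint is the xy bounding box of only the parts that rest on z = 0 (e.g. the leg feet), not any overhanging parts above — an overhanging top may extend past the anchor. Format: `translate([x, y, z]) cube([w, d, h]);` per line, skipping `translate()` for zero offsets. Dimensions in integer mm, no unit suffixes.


translate([456, 115, 0]) cube([462, 355, 10]);
translate([456, 115, 10]) cube([462, 10, 88]);
translate([456, 460, 10]) cube([462, 10, 88]);
translate([456, 125, 10]) cube([10, 335, 88]);
translate([908, 125, 10]) cube([10, 335, 88]);


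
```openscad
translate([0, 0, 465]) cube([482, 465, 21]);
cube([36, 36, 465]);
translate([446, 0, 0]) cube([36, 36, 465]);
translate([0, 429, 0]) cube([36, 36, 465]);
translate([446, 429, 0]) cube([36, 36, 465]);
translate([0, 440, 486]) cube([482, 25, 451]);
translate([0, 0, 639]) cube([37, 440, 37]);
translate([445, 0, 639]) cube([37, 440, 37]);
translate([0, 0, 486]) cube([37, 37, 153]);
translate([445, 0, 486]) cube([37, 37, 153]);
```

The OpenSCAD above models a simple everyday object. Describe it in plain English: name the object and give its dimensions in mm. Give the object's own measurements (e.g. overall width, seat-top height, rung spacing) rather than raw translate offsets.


A chair. The seat is a 482×465×21 mm slab with its top at z = 486 mm, on four 36×36 mm corner legs (flush with the seat edges, standing on z = 0). A flat backrest 25 mm thick, 451 mm tall, spans the full seat width and rises from the seat top along its +y edge, rear face flush with the rear of the seat. Two armrests of 37×37 mm section run along each side from the seat's front edge to the front of the backrest, top faces 190 mm above the seat top and outer faces flush with the seat's x-edges; a 37×37 mm post under the front of each armrest stands on the seat at the front corner.


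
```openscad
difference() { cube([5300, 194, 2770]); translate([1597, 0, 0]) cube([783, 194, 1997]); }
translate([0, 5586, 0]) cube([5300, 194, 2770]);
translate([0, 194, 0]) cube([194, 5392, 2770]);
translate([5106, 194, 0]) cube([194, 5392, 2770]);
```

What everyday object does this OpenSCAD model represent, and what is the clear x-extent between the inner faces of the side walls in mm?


A single room. The interior width is 4912 mm.

Four walls enclosing a rectangle with a door in the front wall — a room. Outside width 5300 minus two 194 mm walls gives 4912 mm.


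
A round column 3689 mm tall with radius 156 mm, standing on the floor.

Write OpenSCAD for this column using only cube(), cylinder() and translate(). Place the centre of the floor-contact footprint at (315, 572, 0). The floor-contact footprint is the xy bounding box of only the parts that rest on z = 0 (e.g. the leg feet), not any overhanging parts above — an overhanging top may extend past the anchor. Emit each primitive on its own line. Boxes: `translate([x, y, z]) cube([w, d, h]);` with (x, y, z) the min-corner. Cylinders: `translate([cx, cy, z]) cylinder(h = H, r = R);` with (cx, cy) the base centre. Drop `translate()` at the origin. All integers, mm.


translate([315, 572, 0]) cylinder(h = 3689, r = 156);


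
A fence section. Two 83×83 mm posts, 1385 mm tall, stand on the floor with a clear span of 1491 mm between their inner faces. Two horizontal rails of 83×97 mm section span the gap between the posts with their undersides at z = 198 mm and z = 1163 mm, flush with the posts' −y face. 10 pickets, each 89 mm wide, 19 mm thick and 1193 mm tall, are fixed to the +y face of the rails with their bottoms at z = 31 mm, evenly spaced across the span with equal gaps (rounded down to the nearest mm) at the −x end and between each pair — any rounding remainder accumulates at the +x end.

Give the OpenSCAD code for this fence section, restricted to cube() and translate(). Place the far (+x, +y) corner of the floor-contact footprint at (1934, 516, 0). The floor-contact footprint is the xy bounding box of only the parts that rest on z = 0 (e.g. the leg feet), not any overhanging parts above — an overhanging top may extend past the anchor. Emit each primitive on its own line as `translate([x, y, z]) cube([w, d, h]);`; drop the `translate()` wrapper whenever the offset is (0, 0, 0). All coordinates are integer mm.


translate([277, 433, 0]) cube([83, 83, 1385]);
translate([1851, 433, 0]) cube([83, 83, 1385]);
translate([360, 433, 198]) cube([1491, 83, 97]);
translate([360, 433, 1163]) cube([1491, 83, 97]);
translate([414, 516, 31]) cube([89, 19, 1193]);
translate([557, 516, 31]) cube([89, 19, 1193]);
translate([700, 516, 31]) cube([89, 19, 1193]);
translate([843, 516, 31]) cube([89, 19, 1193]);
translate([986, 516, 31]) cube([89, 19, 1193]);
translate([1129, 516, 31]) cube([89, 19, 1193]);
translate([1272, 516, 31]) cube([89, 19, 1193]);
translate([1415, 516, 31]) cube([89, 19, 1193]);
translate([1558, 516, 31]) cube([89, 19, 1193]);
translate([1701, 516, 31]) cube([89, 19, 1193]);


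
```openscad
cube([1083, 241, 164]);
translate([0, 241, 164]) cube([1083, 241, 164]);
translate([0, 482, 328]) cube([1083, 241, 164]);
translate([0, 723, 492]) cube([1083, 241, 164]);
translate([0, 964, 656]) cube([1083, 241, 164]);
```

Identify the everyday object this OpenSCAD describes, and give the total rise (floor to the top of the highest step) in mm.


A staircase. The total rise is 820 mm.

5 identical blocks, each offset up and back from the previous — a staircase. Each step is 164 mm tall and there are 5 of them, so the total rise is 5 × 164 = 820 mm.


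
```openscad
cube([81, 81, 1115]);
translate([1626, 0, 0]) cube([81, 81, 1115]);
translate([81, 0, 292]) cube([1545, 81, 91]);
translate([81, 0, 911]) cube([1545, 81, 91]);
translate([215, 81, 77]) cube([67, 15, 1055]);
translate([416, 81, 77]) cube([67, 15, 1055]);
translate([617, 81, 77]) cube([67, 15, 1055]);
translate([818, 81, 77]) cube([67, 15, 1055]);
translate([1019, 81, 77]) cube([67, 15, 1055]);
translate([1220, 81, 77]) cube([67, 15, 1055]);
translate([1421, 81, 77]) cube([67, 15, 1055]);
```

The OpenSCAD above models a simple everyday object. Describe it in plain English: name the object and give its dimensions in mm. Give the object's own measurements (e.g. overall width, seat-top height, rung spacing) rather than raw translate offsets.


A fence section. Two 81×81 mm posts, 1115 mm tall, stand on the floor with a clear span of 1545 mm between their inner faces. Two horizontal rails of 81×91 mm section span the gap between the posts with their undersides at z = 292 mm and z = 911 mm, flush with the posts' −y face. 7 pickets, each 67 mm wide, 15 mm thick and 1055 mm tall, are fixed to the +y face of the rails with their bottoms at z = 77 mm, spaced across the span with a 134 mm gap after the −x post and between neighbouring pickets, with 138 mm left before the +x post.


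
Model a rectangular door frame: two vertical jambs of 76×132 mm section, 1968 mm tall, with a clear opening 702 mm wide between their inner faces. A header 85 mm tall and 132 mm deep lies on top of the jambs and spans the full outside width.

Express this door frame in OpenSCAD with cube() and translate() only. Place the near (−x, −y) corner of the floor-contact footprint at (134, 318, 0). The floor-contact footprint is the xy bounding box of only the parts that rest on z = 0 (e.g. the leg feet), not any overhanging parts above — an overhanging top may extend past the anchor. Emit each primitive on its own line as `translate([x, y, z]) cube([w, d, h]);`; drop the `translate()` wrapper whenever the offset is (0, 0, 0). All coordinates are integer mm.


translate([134, 318, 0]) cube([76, 132, 1968]);
translate([912, 318, 0]) cube([76, 132, 1968]);
translate([134, 318, 1968]) cube([854, 132, 85]);


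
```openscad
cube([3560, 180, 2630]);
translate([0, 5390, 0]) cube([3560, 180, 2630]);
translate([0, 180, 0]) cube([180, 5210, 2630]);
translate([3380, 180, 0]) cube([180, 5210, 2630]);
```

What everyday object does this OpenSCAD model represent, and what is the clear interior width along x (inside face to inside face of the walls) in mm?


A house (or room) frame. The interior width is 3200 mm.

Four 2630 mm walls enclosing a rectangle with no floor or roof — a room or house frame. Outside width is 3560 mm and wall thickness is 180 mm, so the interior width is 3560 − 2 × 180 = 3200 mm.


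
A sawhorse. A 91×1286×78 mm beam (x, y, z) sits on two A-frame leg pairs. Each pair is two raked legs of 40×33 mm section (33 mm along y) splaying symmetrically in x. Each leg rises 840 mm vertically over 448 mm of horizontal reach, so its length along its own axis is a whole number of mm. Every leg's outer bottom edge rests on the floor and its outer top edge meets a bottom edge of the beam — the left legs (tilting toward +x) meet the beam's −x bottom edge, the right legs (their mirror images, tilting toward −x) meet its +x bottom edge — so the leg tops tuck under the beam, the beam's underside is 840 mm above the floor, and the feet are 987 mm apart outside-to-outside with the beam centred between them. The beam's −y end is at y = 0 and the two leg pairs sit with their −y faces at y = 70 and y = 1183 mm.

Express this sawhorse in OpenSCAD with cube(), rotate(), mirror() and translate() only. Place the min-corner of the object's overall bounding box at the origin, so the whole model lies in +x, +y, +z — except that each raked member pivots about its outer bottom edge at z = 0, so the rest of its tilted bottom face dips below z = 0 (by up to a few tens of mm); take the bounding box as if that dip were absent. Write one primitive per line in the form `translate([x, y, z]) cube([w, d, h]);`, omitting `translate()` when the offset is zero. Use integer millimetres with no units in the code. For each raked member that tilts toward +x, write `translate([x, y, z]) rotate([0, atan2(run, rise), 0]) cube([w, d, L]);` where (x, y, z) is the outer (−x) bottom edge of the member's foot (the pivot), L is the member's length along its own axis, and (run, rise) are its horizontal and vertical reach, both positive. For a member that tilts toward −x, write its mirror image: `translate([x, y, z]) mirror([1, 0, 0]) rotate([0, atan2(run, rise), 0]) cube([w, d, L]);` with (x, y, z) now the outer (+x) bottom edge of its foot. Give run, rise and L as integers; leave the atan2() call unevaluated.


translate([448, 0, 840]) cube([91, 1286, 78]);
translate([0, 70, 0]) rotate([0, atan2(448, 840), 0]) cube([40, 33, 952]);
translate([987, 70, 0]) mirror([1, 0, 0]) rotate([0, atan2(448, 840), 0]) cube([40, 33, 952]);
translate([0, 1183, 0]) rotate([0, atan2(448, 840), 0]) cube([40, 33, 952]);
translate([987, 1183, 0]) mirror([1, 0, 0]) rotate([0, atan2(448, 840), 0]) cube([40, 33, 952]);


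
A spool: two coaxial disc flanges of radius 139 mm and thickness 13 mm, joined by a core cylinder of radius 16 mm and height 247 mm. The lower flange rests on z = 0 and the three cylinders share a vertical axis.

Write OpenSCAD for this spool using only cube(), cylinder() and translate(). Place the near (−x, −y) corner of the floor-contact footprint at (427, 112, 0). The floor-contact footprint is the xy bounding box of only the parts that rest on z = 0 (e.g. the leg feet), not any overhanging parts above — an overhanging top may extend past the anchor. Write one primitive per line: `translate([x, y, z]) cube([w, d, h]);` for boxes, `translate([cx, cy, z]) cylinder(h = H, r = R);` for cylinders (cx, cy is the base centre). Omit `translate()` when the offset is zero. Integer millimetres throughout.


translate([566, 251, 0]) cylinder(h = 13, r = 139);
translate([566, 251, 13]) cylinder(h = 247, r = 16);
translate([566, 251, 260]) cylinder(h = 13, r = 139);


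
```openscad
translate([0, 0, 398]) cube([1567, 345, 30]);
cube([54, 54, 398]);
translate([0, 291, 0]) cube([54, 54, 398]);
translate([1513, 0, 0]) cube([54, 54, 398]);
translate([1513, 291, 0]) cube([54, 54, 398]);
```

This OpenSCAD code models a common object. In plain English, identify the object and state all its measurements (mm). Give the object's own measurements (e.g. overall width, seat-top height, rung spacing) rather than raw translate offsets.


A long wooden bench with a 1567 mm (x) × 345 mm (y) seat, 30 mm thick, its top surface 428 mm above the floor. Four 54 mm square legs at the seat corners, flush with the edges, run from z = 0 to the seat underside.


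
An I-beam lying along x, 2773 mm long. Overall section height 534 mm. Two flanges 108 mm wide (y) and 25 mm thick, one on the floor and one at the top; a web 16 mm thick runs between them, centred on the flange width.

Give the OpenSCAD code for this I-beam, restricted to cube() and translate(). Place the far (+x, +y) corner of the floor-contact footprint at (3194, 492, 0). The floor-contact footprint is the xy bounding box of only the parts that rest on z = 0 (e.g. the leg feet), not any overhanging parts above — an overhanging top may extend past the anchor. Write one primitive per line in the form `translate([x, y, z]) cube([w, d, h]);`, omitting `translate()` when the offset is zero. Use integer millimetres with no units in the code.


translate([421, 384, 0]) cube([2773, 108, 25]);
translate([421, 430, 25]) cube([2773, 16, 484]);
translate([421, 384, 509]) cube([2773, 108, 25]);


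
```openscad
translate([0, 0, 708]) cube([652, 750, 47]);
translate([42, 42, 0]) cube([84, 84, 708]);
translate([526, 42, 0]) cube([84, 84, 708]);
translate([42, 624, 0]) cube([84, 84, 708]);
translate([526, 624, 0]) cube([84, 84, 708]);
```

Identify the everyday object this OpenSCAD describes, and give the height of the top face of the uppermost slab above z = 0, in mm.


A table. The table height is 755 mm.

A 652×750×47 slab sits at z = 708 on four 84 mm square posts — a table. The top surface is at 708 + 47 = 755 mm.


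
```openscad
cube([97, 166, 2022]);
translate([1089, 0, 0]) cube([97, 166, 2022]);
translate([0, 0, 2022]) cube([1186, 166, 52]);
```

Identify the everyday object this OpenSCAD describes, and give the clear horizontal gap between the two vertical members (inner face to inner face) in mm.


A door frame. The clear opening width is 992 mm.

Two 2022 mm tall posts with a header on top — a door frame. The left jamb is 97 mm wide at x = 0; the right jamb starts at x = 1089. The clear opening is 1089 − 97 = 992 mm.


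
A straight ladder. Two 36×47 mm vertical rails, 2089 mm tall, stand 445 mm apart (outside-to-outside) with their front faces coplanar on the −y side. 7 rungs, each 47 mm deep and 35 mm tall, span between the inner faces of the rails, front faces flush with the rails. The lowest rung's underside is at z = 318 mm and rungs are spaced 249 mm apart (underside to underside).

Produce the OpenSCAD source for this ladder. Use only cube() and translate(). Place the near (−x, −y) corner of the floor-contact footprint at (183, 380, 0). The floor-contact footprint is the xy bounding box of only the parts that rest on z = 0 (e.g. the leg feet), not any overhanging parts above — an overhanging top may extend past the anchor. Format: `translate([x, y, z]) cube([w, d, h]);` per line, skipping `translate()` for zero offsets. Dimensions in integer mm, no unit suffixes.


translate([183, 380, 0]) cube([36, 47, 2089]);
translate([592, 380, 0]) cube([36, 47, 2089]);
translate([219, 380, 318]) cube([373, 47, 35]);
translate([219, 380, 567]) cube([373, 47, 35]);
translate([219, 380, 816]) cube([373, 47, 35]);
translate([219, 380, 1065]) cube([373, 47, 35]);
translate([219, 380, 1314]) cube([373, 47, 35]);
translate([219, 380, 1563]) cube([373, 47, 35]);
translate([219, 380, 1812]) cube([373, 47, 35]);


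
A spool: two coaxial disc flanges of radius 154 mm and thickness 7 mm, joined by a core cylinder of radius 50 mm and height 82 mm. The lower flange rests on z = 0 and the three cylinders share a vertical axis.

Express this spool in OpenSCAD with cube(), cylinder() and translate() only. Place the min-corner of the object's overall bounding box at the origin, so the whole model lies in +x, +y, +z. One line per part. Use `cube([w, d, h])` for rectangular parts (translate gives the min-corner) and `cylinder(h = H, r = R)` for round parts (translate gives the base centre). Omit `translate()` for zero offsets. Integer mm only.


translate([154, 154, 0]) cylinder(h = 7, r = 154);
translate([154, 154, 7]) cylinder(h = 82, r = 50);
translate([154, 154, 89]) cylinder(h = 7, r = 154);


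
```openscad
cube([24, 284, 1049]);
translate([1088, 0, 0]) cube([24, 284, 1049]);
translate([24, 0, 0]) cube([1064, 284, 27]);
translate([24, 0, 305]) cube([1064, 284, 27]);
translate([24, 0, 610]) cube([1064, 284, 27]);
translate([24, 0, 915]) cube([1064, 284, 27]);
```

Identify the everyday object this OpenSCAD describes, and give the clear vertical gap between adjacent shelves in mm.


A bookshelf. The clear shelf gap is 278 mm.

Two tall side panels with 4 horizontal boards between them — a bookshelf. The first two shelf undersides are at z = 0 and z = 305; with shelf thickness 27, the clear gap is 305 − 0 − 27 = 278 mm.


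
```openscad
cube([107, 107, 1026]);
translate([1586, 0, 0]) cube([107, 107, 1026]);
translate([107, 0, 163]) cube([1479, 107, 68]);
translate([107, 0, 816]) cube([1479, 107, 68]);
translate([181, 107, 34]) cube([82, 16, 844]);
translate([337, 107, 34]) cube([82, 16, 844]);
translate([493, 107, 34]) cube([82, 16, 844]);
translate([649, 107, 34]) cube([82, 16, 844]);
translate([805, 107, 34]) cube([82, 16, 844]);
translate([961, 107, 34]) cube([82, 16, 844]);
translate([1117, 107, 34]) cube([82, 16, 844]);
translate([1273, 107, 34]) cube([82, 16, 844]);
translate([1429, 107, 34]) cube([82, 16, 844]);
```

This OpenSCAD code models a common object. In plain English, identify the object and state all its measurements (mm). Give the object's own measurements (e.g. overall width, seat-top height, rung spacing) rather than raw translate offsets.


A fence section. Two 107×107 mm posts, 1026 mm tall, stand on the floor with a clear span of 1479 mm between their inner faces. Two horizontal rails of 107×68 mm section span the gap between the posts with their undersides at z = 163 mm and z = 816 mm, flush with the posts' −y face. 9 pickets, each 82 mm wide, 16 mm thick and 844 mm tall, are fixed to the +y face of the rails with their bottoms at z = 34 mm, spaced across the span with a 74 mm gap after the −x post and between neighbouring pickets, with 75 mm left before the +x post.


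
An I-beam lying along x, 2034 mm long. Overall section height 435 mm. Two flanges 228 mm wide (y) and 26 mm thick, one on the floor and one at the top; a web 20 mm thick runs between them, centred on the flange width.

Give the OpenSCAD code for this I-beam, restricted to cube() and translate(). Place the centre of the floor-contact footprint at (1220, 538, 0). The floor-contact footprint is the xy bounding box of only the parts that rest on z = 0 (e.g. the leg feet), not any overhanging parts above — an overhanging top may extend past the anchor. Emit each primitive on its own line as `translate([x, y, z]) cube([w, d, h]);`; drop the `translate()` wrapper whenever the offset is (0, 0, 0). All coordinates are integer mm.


translate([203, 424, 0]) cube([2034, 228, 26]);
translate([203, 528, 26]) cube([2034, 20, 383]);
translate([203, 424, 409]) cube([2034, 228, 26]);


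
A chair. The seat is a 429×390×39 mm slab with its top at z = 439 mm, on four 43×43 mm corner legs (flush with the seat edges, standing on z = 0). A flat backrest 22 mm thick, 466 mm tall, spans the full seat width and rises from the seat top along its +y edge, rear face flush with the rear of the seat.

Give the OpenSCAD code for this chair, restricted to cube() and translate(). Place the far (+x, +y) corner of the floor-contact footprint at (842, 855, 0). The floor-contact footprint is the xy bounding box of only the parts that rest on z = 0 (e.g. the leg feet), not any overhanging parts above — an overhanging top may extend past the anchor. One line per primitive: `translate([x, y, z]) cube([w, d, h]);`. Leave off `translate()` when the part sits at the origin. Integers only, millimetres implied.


translate([413, 465, 400]) cube([429, 390, 39]);
translate([413, 465, 0]) cube([43, 43, 400]);
translate([799, 465, 0]) cube([43, 43, 400]);
translate([413, 812, 0]) cube([43, 43, 400]);
translate([799, 812, 0]) cube([43, 43, 400]);
translate([413, 833, 439]) cube([429, 22, 466]);


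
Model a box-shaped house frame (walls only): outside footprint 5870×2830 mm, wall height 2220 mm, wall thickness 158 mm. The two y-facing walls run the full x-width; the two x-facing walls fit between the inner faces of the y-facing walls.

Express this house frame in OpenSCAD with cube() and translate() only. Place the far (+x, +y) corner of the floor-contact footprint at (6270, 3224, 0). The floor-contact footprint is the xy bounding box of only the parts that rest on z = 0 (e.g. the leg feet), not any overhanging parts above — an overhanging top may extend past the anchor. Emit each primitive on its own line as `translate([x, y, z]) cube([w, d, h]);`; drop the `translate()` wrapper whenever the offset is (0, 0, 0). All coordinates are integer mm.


translate([400, 394, 0]) cube([5870, 158, 2220]);
translate([400, 3066, 0]) cube([5870, 158, 2220]);
translate([400, 552, 0]) cube([158, 2514, 2220]);
translate([6112, 552, 0]) cube([158, 2514, 2220]);
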